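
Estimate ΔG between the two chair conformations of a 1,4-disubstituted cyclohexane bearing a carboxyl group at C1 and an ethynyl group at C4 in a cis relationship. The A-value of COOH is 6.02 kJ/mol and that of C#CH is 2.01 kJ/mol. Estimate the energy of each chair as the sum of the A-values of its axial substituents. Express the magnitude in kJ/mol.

C1 and C4 have opposite parity, so for the cis isomer the two substituents are one axial and one equatorial in each chair.
Chair I (carboxyl axial, ethynyl equatorial): E = 6.02 kJ/mol.
Chair II (carboxyl equatorial, ethynyl axial): E = 2.01 kJ/mol.
ΔE = 6.02 − 2.01 = 4.01 kJ/mol; chair II is more stable.

4.01 kJ/mol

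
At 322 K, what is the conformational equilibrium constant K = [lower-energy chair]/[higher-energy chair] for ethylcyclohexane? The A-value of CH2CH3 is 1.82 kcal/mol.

One chair has the ethyl group axial (E = 1.82 kcal/mol) and the other has it equatorial (E = 0).
ΔG = 1.82 kcal/mol between the two chairs.
K = exp(ΔG/RT) with R = 1.987×10⁻³ kcal mol⁻¹ K⁻¹ and T = 322 K gives K ≈ 17.2.

K ≈ 17.2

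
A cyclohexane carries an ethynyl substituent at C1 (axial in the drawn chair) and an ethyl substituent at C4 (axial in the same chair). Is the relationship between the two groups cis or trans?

trans

C1 and C4 have opposite parity, so their axial bonds point in opposite directions.
With opposite-parity carbons, two substituents on the same face are one axial and one equatorial; opposite faces give both axial or both equatorial.
Here the groups are axial/axial → opposite face → trans.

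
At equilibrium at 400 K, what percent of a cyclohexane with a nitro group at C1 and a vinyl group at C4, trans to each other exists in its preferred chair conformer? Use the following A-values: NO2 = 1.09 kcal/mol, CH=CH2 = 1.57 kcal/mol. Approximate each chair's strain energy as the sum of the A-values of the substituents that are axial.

96.6%

C1 and C4 have opposite parity, so for the trans isomer the two substituents are e,e in one chair and a,a in the other.
Chair I (nitro axial, vinyl axial): E = 2.66 kcal/mol; chair II (nitro equatorial, vinyl equatorial): E = 0.00 kcal/mol.
ΔG = 2.66 kcal/mol between the two chairs.
K = exp(ΔG/RT) with R = 1.987×10⁻³ kcal mol⁻¹ K⁻¹ and T = 400 K gives K ≈ 28.4.
Fraction in the lower-energy chair = K/(K+1) = 96.6%.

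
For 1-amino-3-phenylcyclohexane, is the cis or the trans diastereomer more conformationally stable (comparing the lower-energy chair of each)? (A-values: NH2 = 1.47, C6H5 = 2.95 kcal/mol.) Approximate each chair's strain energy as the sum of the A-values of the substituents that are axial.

cis

At 1,3 positions (parity same): cis → (e,e or a,a); trans → (a,e or e,a).
Best chair for cis: E = 0.00 kcal/mol; best chair for trans: E = 1.47 kcal/mol.
The cis isomer is lower by 1.47 kcal/mol.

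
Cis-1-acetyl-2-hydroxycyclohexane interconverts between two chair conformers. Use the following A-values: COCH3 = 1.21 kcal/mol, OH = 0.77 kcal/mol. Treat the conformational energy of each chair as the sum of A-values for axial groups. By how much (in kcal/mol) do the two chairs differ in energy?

C1 and C2 have opposite parity, so for the cis isomer the two substituents are one axial and one equatorial in each chair.
Chair I (acetyl axial, hydroxyl equatorial): E = 1.21 kcal/mol.
Chair II (acetyl equatorial, hydroxyl axial): E = 0.77 kcal/mol.
ΔE = 1.21 − 0.77 = 0.44 kcal/mol; chair II is more stable.

0.44 kcal/mol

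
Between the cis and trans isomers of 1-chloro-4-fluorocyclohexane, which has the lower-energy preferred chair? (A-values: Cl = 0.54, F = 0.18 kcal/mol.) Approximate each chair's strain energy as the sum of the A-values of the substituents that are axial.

trans

At 1,4 positions (parity opposite): cis → (a,e or e,a); trans → (e,e or a,a).
Best chair for cis: E = 0.18 kcal/mol; best chair for trans: E = 0.00 kcal/mol.
The trans isomer is lower by 0.18 kcal/mol.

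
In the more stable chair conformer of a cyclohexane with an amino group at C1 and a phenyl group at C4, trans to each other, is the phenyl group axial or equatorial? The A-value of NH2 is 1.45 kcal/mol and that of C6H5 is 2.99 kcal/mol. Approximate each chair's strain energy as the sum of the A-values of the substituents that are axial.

C1 and C4 have opposite parity, so for the trans isomer the two substituents are e,e in one chair and a,a in the other.
Chair I (amino axial, phenyl axial): E = 4.44 kcal/mol.
Chair II (amino equatorial, phenyl equatorial): E = 0.00 kcal/mol.
Chair II is the more stable (lower-energy) conformer, and in that chair the phenyl group is equatorial.

equatorial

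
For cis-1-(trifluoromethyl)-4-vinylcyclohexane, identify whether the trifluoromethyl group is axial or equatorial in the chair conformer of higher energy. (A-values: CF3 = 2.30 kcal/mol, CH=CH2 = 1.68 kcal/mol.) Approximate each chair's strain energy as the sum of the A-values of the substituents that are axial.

C1 and C4 have opposite parity, so for the cis isomer the two substituents are one axial and one equatorial in each chair.
Chair I (trifluoromethyl axial, vinyl equatorial): E = 2.30 kcal/mol.
Chair II (trifluoromethyl equatorial, vinyl axial): E = 1.68 kcal/mol.
Chair I is the less stable (higher-energy) conformer, and in that chair the trifluoromethyl group is axial.

axial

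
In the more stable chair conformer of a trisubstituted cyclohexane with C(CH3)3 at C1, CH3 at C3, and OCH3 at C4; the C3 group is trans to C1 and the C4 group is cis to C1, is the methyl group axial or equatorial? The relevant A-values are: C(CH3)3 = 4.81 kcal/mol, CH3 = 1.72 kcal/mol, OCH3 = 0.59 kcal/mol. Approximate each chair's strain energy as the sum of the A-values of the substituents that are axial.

axial

Chair I (tert-butyl axial, methyl equatorial, methoxy equatorial): E = 4.81 kcal/mol.
Chair II (tert-butyl equatorial, methyl axial, methoxy axial): E = 2.31 kcal/mol.
Chair II is the more stable (lower-energy) conformer, and in that chair the methyl group is axial.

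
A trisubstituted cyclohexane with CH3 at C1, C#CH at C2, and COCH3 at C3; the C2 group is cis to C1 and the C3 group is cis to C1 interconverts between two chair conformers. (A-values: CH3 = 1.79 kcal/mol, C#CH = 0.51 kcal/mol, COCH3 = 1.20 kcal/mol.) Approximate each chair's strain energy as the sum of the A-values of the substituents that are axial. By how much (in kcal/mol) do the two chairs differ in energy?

2.48 kcal/mol

Chair I (methyl axial, ethynyl equatorial, acetyl axial): E = 2.99 kcal/mol.
Chair II (methyl equatorial, ethynyl axial, acetyl equatorial): E = 0.51 kcal/mol.
ΔE = 2.99 − 0.51 = 2.48 kcal/mol; chair II is more stable.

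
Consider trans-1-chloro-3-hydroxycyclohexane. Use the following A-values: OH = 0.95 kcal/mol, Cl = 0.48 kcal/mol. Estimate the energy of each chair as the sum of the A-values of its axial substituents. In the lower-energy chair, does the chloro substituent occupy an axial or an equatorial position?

axial

C1 and C3 have the same parity, so for the trans isomer the two substituents are one axial and one equatorial in each chair.
Chair I (hydroxyl axial, chloro equatorial): E = 0.95 kcal/mol.
Chair II (hydroxyl equatorial, chloro axial): E = 0.48 kcal/mol.
Chair II is the more stable (lower-energy) conformer, and in that chair the chloro group is axial.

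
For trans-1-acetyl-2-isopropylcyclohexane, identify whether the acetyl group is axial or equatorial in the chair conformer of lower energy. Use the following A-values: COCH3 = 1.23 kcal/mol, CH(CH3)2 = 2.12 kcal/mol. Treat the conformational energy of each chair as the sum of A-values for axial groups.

C1 and C2 have opposite parity, so for the trans isomer the two substituents are e,e in one chair and a,a in the other.
Chair I (acetyl axial, isopropyl axial): E = 3.35 kcal/mol.
Chair II (acetyl equatorial, isopropyl equatorial): E = 0.00 kcal/mol.
Chair II is the more stable (lower-energy) conformer, and in that chair the acetyl group is equatorial.

equatorial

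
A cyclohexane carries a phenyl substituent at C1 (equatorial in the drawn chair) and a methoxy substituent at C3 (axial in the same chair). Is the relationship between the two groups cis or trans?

trans

C1 and C3 have the same parity, so their axial bonds point in the same direction.
With same-parity carbons, two substituents on the same face are both axial or both equatorial; opposite faces give one of each.
Here the groups are equatorial/axial → opposite face → trans.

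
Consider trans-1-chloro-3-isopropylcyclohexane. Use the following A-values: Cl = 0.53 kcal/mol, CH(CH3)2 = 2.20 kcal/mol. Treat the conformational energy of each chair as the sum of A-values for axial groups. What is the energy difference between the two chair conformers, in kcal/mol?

C1 and C3 have the same parity, so for the trans isomer the two substituents are one axial and one equatorial in each chair.
Chair I (chloro axial, isopropyl equatorial): E = 0.53 kcal/mol.
Chair II (chloro equatorial, isopropyl axial): E = 2.20 kcal/mol.
ΔE = 2.20 − 0.53 = 1.67 kcal/mol; chair I is more stable.

1.67 kcal/mol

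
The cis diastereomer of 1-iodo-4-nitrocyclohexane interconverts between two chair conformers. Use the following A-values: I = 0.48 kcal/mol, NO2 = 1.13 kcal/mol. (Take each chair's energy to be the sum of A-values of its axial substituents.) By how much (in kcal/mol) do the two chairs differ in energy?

0.65 kcal/mol

C1 and C4 have opposite parity, so for the cis isomer the two substituents are one axial and one equatorial in each chair.
Chair I (iodo axial, nitro equatorial): E = 0.48 kcal/mol.
Chair II (iodo equatorial, nitro axial): E = 1.13 kcal/mol.
ΔE = 1.13 − 0.48 = 0.65 kcal/mol; chair I is more stable.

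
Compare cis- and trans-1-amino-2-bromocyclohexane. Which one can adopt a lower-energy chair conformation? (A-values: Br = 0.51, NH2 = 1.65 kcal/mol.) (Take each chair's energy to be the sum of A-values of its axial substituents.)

trans

At 1,2 positions (parity opposite): cis → (a,e or e,a); trans → (e,e or a,a).
Best chair for cis: E = 0.51 kcal/mol; best chair for trans: E = 0.00 kcal/mol.
The trans isomer is lower by 0.51 kcal/mol.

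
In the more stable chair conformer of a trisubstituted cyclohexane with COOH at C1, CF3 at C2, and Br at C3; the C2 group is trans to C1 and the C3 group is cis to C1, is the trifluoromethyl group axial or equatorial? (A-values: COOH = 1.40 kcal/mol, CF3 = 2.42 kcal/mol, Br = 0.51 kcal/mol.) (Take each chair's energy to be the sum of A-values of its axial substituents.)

Chair I (carboxyl axial, trifluoromethyl axial, bromo axial): E = 4.33 kcal/mol.
Chair II (carboxyl equatorial, trifluoromethyl equatorial, bromo equatorial): E = 0.00 kcal/mol.
Chair II is the more stable (lower-energy) conformer, and in that chair the trifluoromethyl group is equatorial.

equatorial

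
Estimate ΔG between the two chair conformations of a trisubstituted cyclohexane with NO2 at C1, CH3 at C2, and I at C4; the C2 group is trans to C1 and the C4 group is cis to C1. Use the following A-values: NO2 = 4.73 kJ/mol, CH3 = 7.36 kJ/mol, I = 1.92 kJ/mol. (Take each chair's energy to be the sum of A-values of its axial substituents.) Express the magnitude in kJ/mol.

Chair I (nitro axial, methyl axial, iodo equatorial): E = 12.09 kJ/mol.
Chair II (nitro equatorial, methyl equatorial, iodo axial): E = 1.92 kJ/mol.
ΔE = 12.09 − 1.92 = 10.17 kJ/mol; chair II is more stable.

10.17 kJ/mol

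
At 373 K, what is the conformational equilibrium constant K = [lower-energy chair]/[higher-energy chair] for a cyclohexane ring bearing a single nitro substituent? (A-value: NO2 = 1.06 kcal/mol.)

One chair has the nitro group axial (E = 1.06 kcal/mol) and the other has it equatorial (E = 0).
ΔG = 1.06 kcal/mol between the two chairs.
K = exp(ΔG/RT) with R = 1.987×10⁻³ kcal mol⁻¹ K⁻¹ and T = 373 K gives K ≈ 4.18.

K ≈ 4.18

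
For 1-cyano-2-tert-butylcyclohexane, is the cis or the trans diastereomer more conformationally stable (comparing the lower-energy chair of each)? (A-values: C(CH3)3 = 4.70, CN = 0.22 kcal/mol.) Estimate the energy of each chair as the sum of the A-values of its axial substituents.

At 1,2 positions (parity opposite): cis → (a,e or e,a); trans → (e,e or a,a).
Best chair for cis: E = 0.22 kcal/mol; best chair for trans: E = 0.00 kcal/mol.
The trans isomer is lower by 0.22 kcal/mol.

trans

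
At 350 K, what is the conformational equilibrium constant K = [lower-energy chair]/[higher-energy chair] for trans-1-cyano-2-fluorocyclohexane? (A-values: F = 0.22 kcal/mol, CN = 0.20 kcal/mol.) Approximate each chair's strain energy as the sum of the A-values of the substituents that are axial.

C1 and C2 have opposite parity, so for the trans isomer the two substituents are e,e in one chair and a,a in the other.
Chair I (fluoro axial, cyano axial): E = 0.42 kcal/mol; chair II (fluoro equatorial, cyano equatorial): E = 0.00 kcal/mol.
ΔG = 0.42 kcal/mol between the two chairs.
K = exp(ΔG/RT) with R = 1.987×10⁻³ kcal mol⁻¹ K⁻¹ and T = 350 K gives K ≈ 1.83.

K ≈ 1.83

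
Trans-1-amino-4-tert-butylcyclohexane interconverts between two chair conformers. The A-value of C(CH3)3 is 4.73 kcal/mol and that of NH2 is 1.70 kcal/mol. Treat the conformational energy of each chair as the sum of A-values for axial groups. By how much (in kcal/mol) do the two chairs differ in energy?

6.43 kcal/mol

C1 and C4 have opposite parity, so for the trans isomer the two substituents are e,e in one chair and a,a in the other.
Chair I (tert-butyl axial, amino axial): E = 6.43 kcal/mol.
Chair II (tert-butyl equatorial, amino equatorial): E = 0.00 kcal/mol.
ΔE = 6.43 − 0.00 = 6.43 kcal/mol; chair II is more stable.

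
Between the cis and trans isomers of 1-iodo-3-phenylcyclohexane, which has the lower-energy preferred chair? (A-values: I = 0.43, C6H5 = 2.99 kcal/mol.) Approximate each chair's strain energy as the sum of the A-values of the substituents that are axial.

cis

At 1,3 positions (parity same): cis → (e,e or a,a); trans → (a,e or e,a).
Best chair for cis: E = 0.00 kcal/mol; best chair for trans: E = 0.43 kcal/mol.
The cis isomer is lower by 0.43 kcal/mol.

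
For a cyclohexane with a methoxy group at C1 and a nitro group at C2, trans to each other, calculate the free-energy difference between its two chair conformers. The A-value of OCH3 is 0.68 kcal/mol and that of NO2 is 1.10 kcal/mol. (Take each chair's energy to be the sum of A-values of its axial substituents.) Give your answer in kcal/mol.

C1 and C2 have opposite parity, so for the trans isomer the two substituents are e,e in one chair and a,a in the other.
Chair I (methoxy axial, nitro axial): E = 1.78 kcal/mol.
Chair II (methoxy equatorial, nitro equatorial): E = 0.00 kcal/mol.
ΔE = 1.78 − 0.00 = 1.78 kcal/mol; chair II is more stable.

1.78 kcal/mol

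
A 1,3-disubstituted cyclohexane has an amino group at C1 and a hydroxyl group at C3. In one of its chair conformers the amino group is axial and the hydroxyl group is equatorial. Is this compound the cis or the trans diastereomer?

C1 and C3 have the same parity, so their axial bonds point in the same direction.
With same-parity carbons, two substituents on the same face are both axial or both equatorial; opposite faces give one of each.
Here the groups are axial/equatorial → opposite face → trans.

trans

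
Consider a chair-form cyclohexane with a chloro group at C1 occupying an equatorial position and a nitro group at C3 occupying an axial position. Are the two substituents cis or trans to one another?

C1 and C3 have the same parity, so their axial bonds point in the same direction.
With same-parity carbons, two substituents on the same face are both axial or both equatorial; opposite faces give one of each.
Here the groups are equatorial/axial → opposite face → trans.

trans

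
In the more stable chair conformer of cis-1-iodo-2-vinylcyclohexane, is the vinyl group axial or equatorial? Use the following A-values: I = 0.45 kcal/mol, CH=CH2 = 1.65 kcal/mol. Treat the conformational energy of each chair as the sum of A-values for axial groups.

C1 and C2 have opposite parity, so for the cis isomer the two substituents are one axial and one equatorial in each chair.
Chair I (iodo axial, vinyl equatorial): E = 0.45 kcal/mol.
Chair II (iodo equatorial, vinyl axial): E = 1.65 kcal/mol.
Chair I is the more stable (lower-energy) conformer, and in that chair the vinyl group is equatorial.

equatorial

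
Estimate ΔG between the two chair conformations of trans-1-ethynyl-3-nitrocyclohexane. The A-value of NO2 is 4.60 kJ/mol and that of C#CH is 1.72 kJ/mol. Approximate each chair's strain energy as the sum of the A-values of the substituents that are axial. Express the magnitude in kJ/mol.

C1 and C3 have the same parity, so for the trans isomer the two substituents are one axial and one equatorial in each chair.
Chair I (nitro axial, ethynyl equatorial): E = 4.60 kJ/mol.
Chair II (nitro equatorial, ethynyl axial): E = 1.72 kJ/mol.
ΔE = 4.60 − 1.72 = 2.88 kJ/mol; chair II is more stable.

2.88 kJ/mol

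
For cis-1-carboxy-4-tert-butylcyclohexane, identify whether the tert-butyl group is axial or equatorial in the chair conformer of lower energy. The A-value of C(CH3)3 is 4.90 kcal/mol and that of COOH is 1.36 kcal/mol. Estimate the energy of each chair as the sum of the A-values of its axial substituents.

C1 and C4 have opposite parity, so for the cis isomer the two substituents are one axial and one equatorial in each chair.
Chair I (tert-butyl axial, carboxyl equatorial): E = 4.90 kcal/mol.
Chair II (tert-butyl equatorial, carboxyl axial): E = 1.36 kcal/mol.
Chair II is the more stable (lower-energy) conformer, and in that chair the tert-butyl group is equatorial.

equatorial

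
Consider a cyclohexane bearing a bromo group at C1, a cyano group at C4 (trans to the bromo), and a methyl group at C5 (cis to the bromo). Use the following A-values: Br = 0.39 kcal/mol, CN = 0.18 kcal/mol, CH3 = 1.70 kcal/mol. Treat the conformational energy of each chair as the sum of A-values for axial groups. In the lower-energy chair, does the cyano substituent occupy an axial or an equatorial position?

Chair I (bromo axial, cyano axial, methyl axial): E = 2.27 kcal/mol.
Chair II (bromo equatorial, cyano equatorial, methyl equatorial): E = 0.00 kcal/mol.
Chair II is the more stable (lower-energy) conformer, and in that chair the cyano group is equatorial.

equatorial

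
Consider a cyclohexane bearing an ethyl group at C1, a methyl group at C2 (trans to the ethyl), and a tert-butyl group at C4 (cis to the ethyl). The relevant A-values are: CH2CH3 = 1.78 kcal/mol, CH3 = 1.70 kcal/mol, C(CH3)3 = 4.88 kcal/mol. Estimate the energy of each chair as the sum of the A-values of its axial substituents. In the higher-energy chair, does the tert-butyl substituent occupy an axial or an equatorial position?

axial

Chair I (ethyl axial, methyl axial, tert-butyl equatorial): E = 3.48 kcal/mol.
Chair II (ethyl equatorial, methyl equatorial, tert-butyl axial): E = 4.88 kcal/mol.
Chair II is the less stable (higher-energy) conformer, and in that chair the tert-butyl group is axial.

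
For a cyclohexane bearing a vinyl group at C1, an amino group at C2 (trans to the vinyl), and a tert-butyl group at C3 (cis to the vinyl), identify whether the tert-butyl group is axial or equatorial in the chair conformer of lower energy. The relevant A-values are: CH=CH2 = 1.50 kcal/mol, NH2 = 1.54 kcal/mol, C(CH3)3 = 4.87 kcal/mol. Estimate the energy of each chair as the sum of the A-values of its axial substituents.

Chair I (vinyl axial, amino axial, tert-butyl axial): E = 7.91 kcal/mol.
Chair II (vinyl equatorial, amino equatorial, tert-butyl equatorial): E = 0.00 kcal/mol.
Chair II is the more stable (lower-energy) conformer, and in that chair the tert-butyl group is equatorial.

equatorial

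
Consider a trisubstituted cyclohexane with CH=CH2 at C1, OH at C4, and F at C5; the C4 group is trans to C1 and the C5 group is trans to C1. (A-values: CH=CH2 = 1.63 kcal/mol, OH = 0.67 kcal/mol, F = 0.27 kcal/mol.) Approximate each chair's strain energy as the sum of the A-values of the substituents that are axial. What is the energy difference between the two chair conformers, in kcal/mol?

2.03 kcal/mol

Chair I (vinyl axial, hydroxyl axial, fluoro equatorial): E = 2.30 kcal/mol.
Chair II (vinyl equatorial, hydroxyl equatorial, fluoro axial): E = 0.27 kcal/mol.
ΔE = 2.30 − 0.27 = 2.03 kcal/mol; chair II is more stable.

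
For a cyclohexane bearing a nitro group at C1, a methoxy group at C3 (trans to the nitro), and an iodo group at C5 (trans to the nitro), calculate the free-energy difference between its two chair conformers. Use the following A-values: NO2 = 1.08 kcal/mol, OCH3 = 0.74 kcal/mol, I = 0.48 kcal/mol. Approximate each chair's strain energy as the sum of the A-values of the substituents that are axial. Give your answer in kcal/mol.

0.14 kcal/mol

Chair I (nitro axial, methoxy equatorial, iodo equatorial): E = 1.08 kcal/mol.
Chair II (nitro equatorial, methoxy axial, iodo axial): E = 1.22 kcal/mol.
ΔE = 1.22 − 1.08 = 0.14 kcal/mol; chair I is more stable.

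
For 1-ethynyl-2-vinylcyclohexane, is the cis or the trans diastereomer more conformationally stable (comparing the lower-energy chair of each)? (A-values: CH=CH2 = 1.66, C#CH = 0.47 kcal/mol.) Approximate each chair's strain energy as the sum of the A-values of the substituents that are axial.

At 1,2 positions (parity opposite): cis → (a,e or e,a); trans → (e,e or a,a).
Best chair for cis: E = 0.47 kcal/mol; best chair for trans: E = 0.00 kcal/mol.
The trans isomer is lower by 0.47 kcal/mol.

trans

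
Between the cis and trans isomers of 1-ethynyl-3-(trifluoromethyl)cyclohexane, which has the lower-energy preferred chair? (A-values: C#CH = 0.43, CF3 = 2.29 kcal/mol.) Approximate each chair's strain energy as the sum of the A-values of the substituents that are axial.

cis

At 1,3 positions (parity same): cis → (e,e or a,a); trans → (a,e or e,a).
Best chair for cis: E = 0.00 kcal/mol; best chair for trans: E = 0.43 kcal/mol.
The cis isomer is lower by 0.43 kcal/mol.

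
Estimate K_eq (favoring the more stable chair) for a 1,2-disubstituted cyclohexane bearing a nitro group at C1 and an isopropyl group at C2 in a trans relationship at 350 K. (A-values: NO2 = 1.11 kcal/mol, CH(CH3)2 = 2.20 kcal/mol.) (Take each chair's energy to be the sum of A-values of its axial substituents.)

C1 and C2 have opposite parity, so for the trans isomer the two substituents are e,e in one chair and a,a in the other.
Chair I (nitro axial, isopropyl axial): E = 3.31 kcal/mol; chair II (nitro equatorial, isopropyl equatorial): E = 0.00 kcal/mol.
ΔG = 3.31 kcal/mol between the two chairs.
K = exp(ΔG/RT) with R = 1.987×10⁻³ kcal mol⁻¹ K⁻¹ and T = 350 K gives K ≈ 117.

K ≈ 117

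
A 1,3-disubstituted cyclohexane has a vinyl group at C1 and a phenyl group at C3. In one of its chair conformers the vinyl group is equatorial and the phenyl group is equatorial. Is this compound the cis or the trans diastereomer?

C1 and C3 have the same parity, so their axial bonds point in the same direction.
With same-parity carbons, two substituents on the same face are both axial or both equatorial; opposite faces give one of each.
Here the groups are equatorial/equatorial → same face → cis.

cis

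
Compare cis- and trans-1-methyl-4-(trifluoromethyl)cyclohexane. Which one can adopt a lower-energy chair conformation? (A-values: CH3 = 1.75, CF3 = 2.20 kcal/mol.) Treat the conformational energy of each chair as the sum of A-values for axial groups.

At 1,4 positions (parity opposite): cis → (a,e or e,a); trans → (e,e or a,a).
Best chair for cis: E = 1.75 kcal/mol; best chair for trans: E = 0.00 kcal/mol.
The trans isomer is lower by 1.75 kcal/mol.

trans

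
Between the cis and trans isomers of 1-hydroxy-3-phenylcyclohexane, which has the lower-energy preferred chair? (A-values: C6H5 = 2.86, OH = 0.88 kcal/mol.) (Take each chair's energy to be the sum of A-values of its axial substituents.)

cis

At 1,3 positions (parity same): cis → (e,e or a,a); trans → (a,e or e,a).
Best chair for cis: E = 0.00 kcal/mol; best chair for trans: E = 0.88 kcal/mol.
The cis isomer is lower by 0.88 kcal/mol.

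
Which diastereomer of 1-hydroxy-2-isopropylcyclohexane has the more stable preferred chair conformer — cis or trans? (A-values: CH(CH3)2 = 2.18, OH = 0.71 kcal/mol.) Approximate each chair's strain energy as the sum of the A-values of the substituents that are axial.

trans

At 1,2 positions (parity opposite): cis → (a,e or e,a); trans → (e,e or a,a).
Best chair for cis: E = 0.71 kcal/mol; best chair for trans: E = 0.00 kcal/mol.
The trans isomer is lower by 0.71 kcal/mol.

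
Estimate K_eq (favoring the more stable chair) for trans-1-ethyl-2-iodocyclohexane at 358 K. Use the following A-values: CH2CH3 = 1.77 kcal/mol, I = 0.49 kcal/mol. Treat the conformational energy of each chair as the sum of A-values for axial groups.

C1 and C2 have opposite parity, so for the trans isomer the two substituents are e,e in one chair and a,a in the other.
Chair I (ethyl axial, iodo axial): E = 2.26 kcal/mol; chair II (ethyl equatorial, iodo equatorial): E = 0.00 kcal/mol.
ΔG = 2.26 kcal/mol between the two chairs.
K = exp(ΔG/RT) with R = 1.987×10⁻³ kcal mol⁻¹ K⁻¹ and T = 358 K gives K ≈ 24.

K ≈ 24.0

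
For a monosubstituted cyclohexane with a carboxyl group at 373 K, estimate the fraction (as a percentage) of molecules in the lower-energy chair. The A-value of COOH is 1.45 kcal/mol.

87.6%

One chair has the carboxyl group axial (E = 1.45 kcal/mol) and the other has it equatorial (E = 0).
ΔG = 1.45 kcal/mol between the two chairs.
K = exp(ΔG/RT) with R = 1.987×10⁻³ kcal mol⁻¹ K⁻¹ and T = 373 K gives K ≈ 7.07.
Fraction in the lower-energy chair = K/(K+1) = 87.6%.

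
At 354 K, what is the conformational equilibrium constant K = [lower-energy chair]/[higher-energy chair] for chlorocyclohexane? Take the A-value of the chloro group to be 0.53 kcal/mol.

One chair has the chloro group axial (E = 0.53 kcal/mol) and the other has it equatorial (E = 0).
ΔG = 0.53 kcal/mol between the two chairs.
K = exp(ΔG/RT) with R = 1.987×10⁻³ kcal mol⁻¹ K⁻¹ and T = 354 K gives K ≈ 2.12.

K ≈ 2.12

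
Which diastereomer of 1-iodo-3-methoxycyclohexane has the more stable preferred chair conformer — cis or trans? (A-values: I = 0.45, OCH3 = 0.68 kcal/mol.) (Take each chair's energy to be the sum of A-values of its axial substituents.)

At 1,3 positions (parity same): cis → (e,e or a,a); trans → (a,e or e,a).
Best chair for cis: E = 0.00 kcal/mol; best chair for trans: E = 0.45 kcal/mol.
The cis isomer is lower by 0.45 kcal/mol.

cis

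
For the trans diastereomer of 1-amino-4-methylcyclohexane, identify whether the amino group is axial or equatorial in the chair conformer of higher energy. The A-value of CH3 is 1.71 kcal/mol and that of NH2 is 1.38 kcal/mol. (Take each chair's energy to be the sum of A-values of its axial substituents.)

C1 and C4 have opposite parity, so for the trans isomer the two substituents are e,e in one chair and a,a in the other.
Chair I (methyl axial, amino axial): E = 3.09 kcal/mol.
Chair II (methyl equatorial, amino equatorial): E = 0.00 kcal/mol.
Chair I is the less stable (higher-energy) conformer, and in that chair the amino group is axial.

axial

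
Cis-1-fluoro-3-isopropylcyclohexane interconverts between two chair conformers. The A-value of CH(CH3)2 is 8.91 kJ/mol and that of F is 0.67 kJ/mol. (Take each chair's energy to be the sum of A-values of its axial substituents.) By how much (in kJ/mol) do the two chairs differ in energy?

C1 and C3 have the same parity, so for the cis isomer the two substituents are e,e in one chair and a,a in the other.
Chair I (isopropyl axial, fluoro axial): E = 9.58 kJ/mol.
Chair II (isopropyl equatorial, fluoro equatorial): E = 0.00 kJ/mol.
ΔE = 9.58 − 0.00 = 9.58 kJ/mol; chair II is more stable.

9.58 kJ/mol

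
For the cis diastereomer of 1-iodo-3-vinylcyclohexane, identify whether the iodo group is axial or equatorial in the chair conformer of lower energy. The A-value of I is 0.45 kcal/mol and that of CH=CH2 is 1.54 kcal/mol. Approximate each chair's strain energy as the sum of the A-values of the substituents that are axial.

equatorial

C1 and C3 have the same parity, so for the cis isomer the two substituents are e,e in one chair and a,a in the other.
Chair I (iodo axial, vinyl axial): E = 1.99 kcal/mol.
Chair II (iodo equatorial, vinyl equatorial): E = 0.00 kcal/mol.
Chair II is the more stable (lower-energy) conformer, and in that chair the iodo group is equatorial.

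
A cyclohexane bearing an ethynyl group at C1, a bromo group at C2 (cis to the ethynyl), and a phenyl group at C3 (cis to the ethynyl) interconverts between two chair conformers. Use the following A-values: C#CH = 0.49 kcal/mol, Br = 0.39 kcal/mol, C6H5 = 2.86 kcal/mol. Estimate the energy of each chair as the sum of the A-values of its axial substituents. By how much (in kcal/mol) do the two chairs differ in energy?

Chair I (ethynyl axial, bromo equatorial, phenyl axial): E = 3.35 kcal/mol.
Chair II (ethynyl equatorial, bromo axial, phenyl equatorial): E = 0.39 kcal/mol.
ΔE = 3.35 − 0.39 = 2.96 kcal/mol; chair II is more stable.

2.96 kcal/mol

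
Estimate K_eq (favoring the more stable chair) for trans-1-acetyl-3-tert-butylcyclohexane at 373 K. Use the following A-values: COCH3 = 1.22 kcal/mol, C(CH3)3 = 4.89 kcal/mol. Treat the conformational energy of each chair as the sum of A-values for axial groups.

C1 and C3 have the same parity, so for the trans isomer the two substituents are one axial and one equatorial in each chair.
Chair I (acetyl axial, tert-butyl equatorial): E = 1.22 kcal/mol; chair II (acetyl equatorial, tert-butyl axial): E = 4.89 kcal/mol.
ΔG = 3.67 kcal/mol between the two chairs.
K = exp(ΔG/RT) with R = 1.987×10⁻³ kcal mol⁻¹ K⁻¹ and T = 373 K gives K ≈ 141.

K ≈ 141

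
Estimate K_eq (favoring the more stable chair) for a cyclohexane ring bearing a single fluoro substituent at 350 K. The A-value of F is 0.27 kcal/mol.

K ≈ 1.47

One chair has the fluoro group axial (E = 0.27 kcal/mol) and the other has it equatorial (E = 0).
ΔG = 0.27 kcal/mol between the two chairs.
K = exp(ΔG/RT) with R = 1.987×10⁻³ kcal mol⁻¹ K⁻¹ and T = 350 K gives K ≈ 1.47.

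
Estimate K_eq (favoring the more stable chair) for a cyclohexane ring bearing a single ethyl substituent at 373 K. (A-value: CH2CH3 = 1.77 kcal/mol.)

K ≈ 10.9

One chair has the ethyl group axial (E = 1.77 kcal/mol) and the other has it equatorial (E = 0).
ΔG = 1.77 kcal/mol between the two chairs.
K = exp(ΔG/RT) with R = 1.987×10⁻³ kcal mol⁻¹ K⁻¹ and T = 373 K gives K ≈ 10.9.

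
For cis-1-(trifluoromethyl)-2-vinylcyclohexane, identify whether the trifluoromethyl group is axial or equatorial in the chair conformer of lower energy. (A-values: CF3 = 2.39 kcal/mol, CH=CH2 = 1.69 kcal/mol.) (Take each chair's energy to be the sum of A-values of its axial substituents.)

equatorial

C1 and C2 have opposite parity, so for the cis isomer the two substituents are one axial and one equatorial in each chair.
Chair I (trifluoromethyl axial, vinyl equatorial): E = 2.39 kcal/mol.
Chair II (trifluoromethyl equatorial, vinyl axial): E = 1.69 kcal/mol.
Chair II is the more stable (lower-energy) conformer, and in that chair the trifluoromethyl group is equatorial.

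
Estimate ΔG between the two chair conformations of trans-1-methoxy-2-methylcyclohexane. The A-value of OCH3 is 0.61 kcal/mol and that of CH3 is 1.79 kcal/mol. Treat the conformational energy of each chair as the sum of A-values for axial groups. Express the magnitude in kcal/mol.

2.40 kcal/mol

C1 and C2 have opposite parity, so for the trans isomer the two substituents are e,e in one chair and a,a in the other.
Chair I (methoxy axial, methyl axial): E = 2.40 kcal/mol.
Chair II (methoxy equatorial, methyl equatorial): E = 0.00 kcal/mol.
ΔE = 2.40 − 0.00 = 2.40 kcal/mol; chair II is more stable.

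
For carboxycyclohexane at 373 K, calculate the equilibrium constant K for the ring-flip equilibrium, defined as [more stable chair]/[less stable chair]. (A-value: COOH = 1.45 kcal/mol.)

One chair has the carboxyl group axial (E = 1.45 kcal/mol) and the other has it equatorial (E = 0).
ΔG = 1.45 kcal/mol between the two chairs.
K = exp(ΔG/RT) with R = 1.987×10⁻³ kcal mol⁻¹ K⁻¹ and T = 373 K gives K ≈ 7.07.

K ≈ 7.07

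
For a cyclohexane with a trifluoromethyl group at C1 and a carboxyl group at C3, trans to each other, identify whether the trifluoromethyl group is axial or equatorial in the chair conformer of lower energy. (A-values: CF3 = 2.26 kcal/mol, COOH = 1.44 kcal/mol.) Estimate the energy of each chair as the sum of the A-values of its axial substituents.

C1 and C3 have the same parity, so for the trans isomer the two substituents are one axial and one equatorial in each chair.
Chair I (trifluoromethyl axial, carboxyl equatorial): E = 2.26 kcal/mol.
Chair II (trifluoromethyl equatorial, carboxyl axial): E = 1.44 kcal/mol.
Chair II is the more stable (lower-energy) conformer, and in that chair the trifluoromethyl group is equatorial.

equatorial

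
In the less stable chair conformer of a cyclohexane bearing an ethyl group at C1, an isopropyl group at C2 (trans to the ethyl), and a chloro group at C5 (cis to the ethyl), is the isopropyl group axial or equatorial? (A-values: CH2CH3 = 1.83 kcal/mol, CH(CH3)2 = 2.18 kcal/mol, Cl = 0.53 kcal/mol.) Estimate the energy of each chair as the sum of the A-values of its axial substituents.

Chair I (ethyl axial, isopropyl axial, chloro axial): E = 4.54 kcal/mol.
Chair II (ethyl equatorial, isopropyl equatorial, chloro equatorial): E = 0.00 kcal/mol.
Chair I is the less stable (higher-energy) conformer, and in that chair the isopropyl group is axial.

axial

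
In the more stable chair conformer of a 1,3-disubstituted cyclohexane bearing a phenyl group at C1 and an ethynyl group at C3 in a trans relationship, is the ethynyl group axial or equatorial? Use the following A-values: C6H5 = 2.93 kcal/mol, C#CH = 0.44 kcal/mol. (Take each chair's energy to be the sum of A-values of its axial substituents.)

C1 and C3 have the same parity, so for the trans isomer the two substituents are one axial and one equatorial in each chair.
Chair I (phenyl axial, ethynyl equatorial): E = 2.93 kcal/mol.
Chair II (phenyl equatorial, ethynyl axial): E = 0.44 kcal/mol.
Chair II is the more stable (lower-energy) conformer, and in that chair the ethynyl group is axial.

axial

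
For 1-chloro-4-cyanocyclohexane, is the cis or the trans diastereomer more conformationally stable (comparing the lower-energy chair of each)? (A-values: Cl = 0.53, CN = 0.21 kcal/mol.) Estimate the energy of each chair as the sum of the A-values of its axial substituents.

trans

At 1,4 positions (parity opposite): cis → (a,e or e,a); trans → (e,e or a,a).
Best chair for cis: E = 0.21 kcal/mol; best chair for trans: E = 0.00 kcal/mol.
The trans isomer is lower by 0.21 kcal/mol.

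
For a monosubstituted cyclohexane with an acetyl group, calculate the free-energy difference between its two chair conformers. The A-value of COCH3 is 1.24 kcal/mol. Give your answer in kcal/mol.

A monosubstituted cyclohexane has one chair with the acetyl group axial (E = A = 1.24 kcal/mol) and one with it equatorial (E = 0).
ΔE = 1.24 − 0 = 1.24 kcal/mol.

1.24 kcal/mol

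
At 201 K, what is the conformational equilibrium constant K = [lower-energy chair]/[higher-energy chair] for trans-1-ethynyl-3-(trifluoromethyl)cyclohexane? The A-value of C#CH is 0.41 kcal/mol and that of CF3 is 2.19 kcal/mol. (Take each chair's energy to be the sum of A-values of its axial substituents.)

K ≈ 86.2

C1 and C3 have the same parity, so for the trans isomer the two substituents are one axial and one equatorial in each chair.
Chair I (ethynyl axial, trifluoromethyl equatorial): E = 0.41 kcal/mol; chair II (ethynyl equatorial, trifluoromethyl axial): E = 2.19 kcal/mol.
ΔG = 1.78 kcal/mol between the two chairs.
K = exp(ΔG/RT) with R = 1.987×10⁻³ kcal mol⁻¹ K⁻¹ and T = 201 K gives K ≈ 86.2.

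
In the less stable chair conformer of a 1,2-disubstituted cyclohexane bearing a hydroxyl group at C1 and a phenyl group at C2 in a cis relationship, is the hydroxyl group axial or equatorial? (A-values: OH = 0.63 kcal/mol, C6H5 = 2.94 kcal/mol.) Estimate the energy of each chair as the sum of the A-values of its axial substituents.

equatorial

C1 and C2 have opposite parity, so for the cis isomer the two substituents are one axial and one equatorial in each chair.
Chair I (hydroxyl axial, phenyl equatorial): E = 0.63 kcal/mol.
Chair II (hydroxyl equatorial, phenyl axial): E = 2.94 kcal/mol.
Chair II is the less stable (higher-energy) conformer, and in that chair the hydroxyl group is equatorial.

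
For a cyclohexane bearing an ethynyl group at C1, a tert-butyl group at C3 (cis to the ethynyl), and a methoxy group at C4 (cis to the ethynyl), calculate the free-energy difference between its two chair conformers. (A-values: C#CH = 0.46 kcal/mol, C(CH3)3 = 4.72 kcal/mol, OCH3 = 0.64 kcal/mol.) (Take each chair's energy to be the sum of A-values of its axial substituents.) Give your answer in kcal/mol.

4.54 kcal/mol

Chair I (ethynyl axial, tert-butyl axial, methoxy equatorial): E = 5.18 kcal/mol.
Chair II (ethynyl equatorial, tert-butyl equatorial, methoxy axial): E = 0.64 kcal/mol.
ΔE = 5.18 − 0.64 = 4.54 kcal/mol; chair II is more stable.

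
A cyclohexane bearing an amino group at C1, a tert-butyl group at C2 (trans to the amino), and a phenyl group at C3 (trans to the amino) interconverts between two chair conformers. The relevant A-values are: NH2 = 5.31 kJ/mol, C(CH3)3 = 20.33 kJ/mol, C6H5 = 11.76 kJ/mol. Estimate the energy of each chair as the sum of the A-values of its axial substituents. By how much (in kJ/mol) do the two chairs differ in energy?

13.88 kJ/mol

Chair I (amino axial, tert-butyl axial, phenyl equatorial): E = 25.64 kJ/mol.
Chair II (amino equatorial, tert-butyl equatorial, phenyl axial): E = 11.76 kJ/mol.
ΔE = 25.64 − 11.76 = 13.88 kJ/mol; chair II is more stable.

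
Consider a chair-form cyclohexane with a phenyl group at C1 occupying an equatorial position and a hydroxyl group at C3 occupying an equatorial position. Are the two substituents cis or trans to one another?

C1 and C3 have the same parity, so their axial bonds point in the same direction.
With same-parity carbons, two substituents on the same face are both axial or both equatorial; opposite faces give one of each.
Here the groups are equatorial/equatorial → same face → cis.

cis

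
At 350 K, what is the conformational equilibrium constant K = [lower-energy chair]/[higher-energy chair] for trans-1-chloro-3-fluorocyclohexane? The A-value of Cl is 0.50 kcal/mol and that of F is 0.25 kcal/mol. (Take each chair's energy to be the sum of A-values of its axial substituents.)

C1 and C3 have the same parity, so for the trans isomer the two substituents are one axial and one equatorial in each chair.
Chair I (chloro axial, fluoro equatorial): E = 0.50 kcal/mol; chair II (chloro equatorial, fluoro axial): E = 0.25 kcal/mol.
ΔG = 0.25 kcal/mol between the two chairs.
K = exp(ΔG/RT) with R = 1.987×10⁻³ kcal mol⁻¹ K⁻¹ and T = 350 K gives K ≈ 1.43.

K ≈ 1.43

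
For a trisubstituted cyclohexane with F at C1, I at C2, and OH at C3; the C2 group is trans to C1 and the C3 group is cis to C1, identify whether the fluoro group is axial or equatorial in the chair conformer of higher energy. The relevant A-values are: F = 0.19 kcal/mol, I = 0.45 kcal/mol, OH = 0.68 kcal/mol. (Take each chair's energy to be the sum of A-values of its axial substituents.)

Chair I (fluoro axial, iodo axial, hydroxyl axial): E = 1.32 kcal/mol.
Chair II (fluoro equatorial, iodo equatorial, hydroxyl equatorial): E = 0.00 kcal/mol.
Chair I is the less stable (higher-energy) conformer, and in that chair the fluoro group is axial.

axial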